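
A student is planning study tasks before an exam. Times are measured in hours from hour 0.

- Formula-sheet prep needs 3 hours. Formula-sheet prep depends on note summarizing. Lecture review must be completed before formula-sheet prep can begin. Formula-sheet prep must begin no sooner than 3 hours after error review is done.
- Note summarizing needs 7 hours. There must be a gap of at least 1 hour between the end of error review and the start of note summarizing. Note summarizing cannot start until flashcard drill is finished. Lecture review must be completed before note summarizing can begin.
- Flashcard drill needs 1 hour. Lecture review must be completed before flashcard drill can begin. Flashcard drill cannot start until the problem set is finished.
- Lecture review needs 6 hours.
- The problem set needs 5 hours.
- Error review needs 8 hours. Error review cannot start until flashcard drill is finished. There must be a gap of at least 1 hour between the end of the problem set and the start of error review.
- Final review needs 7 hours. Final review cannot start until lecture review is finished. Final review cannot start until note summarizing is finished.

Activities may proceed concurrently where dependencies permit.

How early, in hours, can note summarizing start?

The problem set has no prerequisites, so it starts at hour 0 and finishes at hour 5.
Lecture review can start immediately at hour 0; it finishes at hour 6.
For flashcard drill: lecture review (finishes hour 6); the problem set (finishes hour 5). Taking the maximum gives a start of hour 6, and it finishes at 6 + 1 = hour 7.
For error review: flashcard drill (finishes hour 7); the problem set (finishes hour 5, plus 1-hour gap → hour 6). Taking the maximum gives a start of hour 7, and it finishes at 7 + 8 = hour 15.
Note summarizing waits on error review (finishes hour 15, plus 1-hour gap → hour 16); flashcard drill (finishes hour 7); lecture review (finishes hour 6). The latest of these is hour 16, which is the earliest note summarizing can start.

16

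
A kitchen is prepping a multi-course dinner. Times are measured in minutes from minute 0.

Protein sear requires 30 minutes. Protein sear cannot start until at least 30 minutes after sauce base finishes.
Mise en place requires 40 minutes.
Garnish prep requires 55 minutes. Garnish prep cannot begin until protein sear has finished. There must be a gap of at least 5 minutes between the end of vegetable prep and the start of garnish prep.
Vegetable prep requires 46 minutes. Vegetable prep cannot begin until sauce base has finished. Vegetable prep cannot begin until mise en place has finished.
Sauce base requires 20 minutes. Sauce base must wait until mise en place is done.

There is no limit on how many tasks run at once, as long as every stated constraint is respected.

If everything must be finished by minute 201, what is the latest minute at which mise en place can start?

Garnish prep must finish by minute 201; it takes 55 minutes, so it must start by 201 − 55 = minute 146.
Protein sear must finish before garnish prep (must start by minute 146). With a 30-minute duration, protein sear must start by 146 − 30 = minute 116.
Vegetable prep feeds into garnish prep (must start by minute 146, minus 5-minute gap → minute 141); so vegetable prep must finish by minute 141 and therefore start by minute 95.
Sauce base has several dependents: protein sear (must start by minute 116, minus 30-minute gap → minute 86); vegetable prep (must start by minute 95). The earliest of those limits is minute 86, so sauce base must start by 86 − 20 = minute 66.
For mise en place: sauce base (must start by minute 66); vegetable prep (must start by minute 95). The most restrictive is minute 66; with a 40-minute duration, mise en place must start by minute 26.

26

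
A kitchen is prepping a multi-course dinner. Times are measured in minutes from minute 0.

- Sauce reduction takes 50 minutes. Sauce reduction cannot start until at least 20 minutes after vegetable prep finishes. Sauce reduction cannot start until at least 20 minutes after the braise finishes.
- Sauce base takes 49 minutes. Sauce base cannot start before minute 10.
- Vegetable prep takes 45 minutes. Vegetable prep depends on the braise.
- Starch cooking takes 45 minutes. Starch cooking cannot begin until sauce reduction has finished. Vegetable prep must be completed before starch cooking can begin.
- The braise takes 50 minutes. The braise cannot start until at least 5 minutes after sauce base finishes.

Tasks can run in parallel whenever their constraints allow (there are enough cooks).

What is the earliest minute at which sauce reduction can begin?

After its own release at minute 10, sauce base can start at minute 10 and finishes at minute 59.
The braise waits on sauce base (finishes minute 59, plus 5-minute gap → minute 64), so it starts at minute 64 and finishes at 64 + 50 = minute 114.
After the braise (finishes minute 114), vegetable prep can start at minute 114 and finishes at minute 159.
Sauce reduction waits on vegetable prep (finishes minute 159, plus 20-minute gap → minute 179); the braise (finishes minute 114, plus 20-minute gap → minute 134). The latest of these is minute 179, which is the earliest sauce reduction can start.

179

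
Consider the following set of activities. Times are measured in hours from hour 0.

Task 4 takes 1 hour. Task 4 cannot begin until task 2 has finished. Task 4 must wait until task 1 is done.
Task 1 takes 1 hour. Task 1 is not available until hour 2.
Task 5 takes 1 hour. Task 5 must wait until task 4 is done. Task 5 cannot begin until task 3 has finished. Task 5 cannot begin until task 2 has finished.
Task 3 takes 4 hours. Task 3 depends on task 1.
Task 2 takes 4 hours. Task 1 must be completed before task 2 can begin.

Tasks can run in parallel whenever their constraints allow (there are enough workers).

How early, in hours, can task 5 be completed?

9

Task 1 waits on its own release at hour 2, so it starts at hour 2 and finishes at 2 + 1 = hour 3.
Task 3 cannot begin until task 1 (finishes hour 3). It runs from hour 3 to 3 + 4 = hour 7.
Task 2 cannot begin until task 1 (finishes hour 3). It runs from hour 3 to 3 + 4 = hour 7.
Task 4 needs all of task 2 (finishes hour 7); task 1 (finishes hour 3). That puts its earliest start at hour 7; it finishes at 7 + 1 = hour 8.
For task 5: task 4 (finishes hour 8); task 3 (finishes hour 7); task 2 (finishes hour 7). Taking the maximum gives a start of hour 8, and it finishes at 8 + 1 = hour 9.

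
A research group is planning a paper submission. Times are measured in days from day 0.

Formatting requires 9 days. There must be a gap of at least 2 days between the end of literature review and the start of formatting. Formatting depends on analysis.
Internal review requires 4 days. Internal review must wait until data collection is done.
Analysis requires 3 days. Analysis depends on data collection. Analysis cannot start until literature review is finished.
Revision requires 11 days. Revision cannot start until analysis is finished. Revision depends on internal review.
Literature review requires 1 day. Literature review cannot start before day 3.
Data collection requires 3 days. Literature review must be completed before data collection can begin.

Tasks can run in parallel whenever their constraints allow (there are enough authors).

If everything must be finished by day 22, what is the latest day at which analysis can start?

Revision has no dependents, so it just needs to finish by day 22. Starting by 22 − 11 = day 11 achieves that.
Formatting must finish by day 22; it takes 9 days, so it must start by 22 − 9 = day 13.
Analysis has several dependents: revision (must start by day 11); formatting (must start by day 13). The earliest of those limits is day 11, so analysis must start by 11 − 3 = day 8.

8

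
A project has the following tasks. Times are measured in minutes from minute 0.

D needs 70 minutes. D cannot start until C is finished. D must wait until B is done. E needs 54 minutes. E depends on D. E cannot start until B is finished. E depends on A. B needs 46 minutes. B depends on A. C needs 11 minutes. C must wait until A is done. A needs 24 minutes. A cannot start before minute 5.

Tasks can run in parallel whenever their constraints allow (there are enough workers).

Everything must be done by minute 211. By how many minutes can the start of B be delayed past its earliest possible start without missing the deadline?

After its own release at minute 5, A can start at minute 5 and finishes at minute 29.
B cannot begin until A (finishes minute 29). It runs from minute 29 to 29 + 46 = minute 75.

Working backward from the deadline:
To finish by minute 211, E (duration 54) must start no later than minute 157.
Since E (must start by minute 157) depends on it, D must finish by minute 157. Backing off its 70-minute duration gives a latest start of minute 87.
B feeds D (must start by minute 87); E (must start by minute 157). Taking the minimum, B must finish by minute 87 and start by 87 − 46 = minute 41.
So B can start as early as minute 29 and as late as minute 41, giving 41 − 29 = 12 minutes of slack.

12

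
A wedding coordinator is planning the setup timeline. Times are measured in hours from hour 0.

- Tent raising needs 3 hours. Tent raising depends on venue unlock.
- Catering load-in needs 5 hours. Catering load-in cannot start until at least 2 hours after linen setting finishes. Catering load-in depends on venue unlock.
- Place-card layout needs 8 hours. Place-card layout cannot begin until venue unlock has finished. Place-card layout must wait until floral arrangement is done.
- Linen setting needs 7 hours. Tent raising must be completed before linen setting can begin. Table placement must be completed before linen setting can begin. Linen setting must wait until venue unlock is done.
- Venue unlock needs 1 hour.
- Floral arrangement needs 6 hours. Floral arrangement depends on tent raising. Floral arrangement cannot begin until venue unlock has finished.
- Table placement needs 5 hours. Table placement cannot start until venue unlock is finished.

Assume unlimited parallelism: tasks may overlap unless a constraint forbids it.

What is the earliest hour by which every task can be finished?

Nothing blocks venue unlock, so it runs from hour 0 to hour 1.
Table placement waits on venue unlock (finishes hour 1), so it starts at hour 1 and finishes at 1 + 5 = hour 6.
After venue unlock (finishes hour 1), tent raising can start at hour 1 and finishes at hour 4.
Floral arrangement has to wait for tent raising (finishes hour 4); venue unlock (finishes hour 1). The latest of these is hour 4, so floral arrangement runs hour 4 to 4 + 6 = hour 10.
For place-card layout: venue unlock (finishes hour 1); floral arrangement (finishes hour 10). Taking the maximum gives a start of hour 10, and it finishes at 10 + 8 = hour 18.
For linen setting: tent raising (finishes hour 4); table placement (finishes hour 6); venue unlock (finishes hour 1). Taking the maximum gives a start of hour 6, and it finishes at 6 + 7 = hour 13.
Catering load-in has to wait for linen setting (finishes hour 13, plus 2-hour gap → hour 15); venue unlock (finishes hour 1). The latest of these is hour 15, so catering load-in runs hour 15 to 15 + 5 = hour 20.
All tasks are finished once the last one completes. Finish times: Venue unlock at 1, Tent raising at 4, Table placement at 6, Linen setting at 13, Floral arrangement at 10, Catering load-in at 20, Place-card layout at 18. The latest is hour 20.

20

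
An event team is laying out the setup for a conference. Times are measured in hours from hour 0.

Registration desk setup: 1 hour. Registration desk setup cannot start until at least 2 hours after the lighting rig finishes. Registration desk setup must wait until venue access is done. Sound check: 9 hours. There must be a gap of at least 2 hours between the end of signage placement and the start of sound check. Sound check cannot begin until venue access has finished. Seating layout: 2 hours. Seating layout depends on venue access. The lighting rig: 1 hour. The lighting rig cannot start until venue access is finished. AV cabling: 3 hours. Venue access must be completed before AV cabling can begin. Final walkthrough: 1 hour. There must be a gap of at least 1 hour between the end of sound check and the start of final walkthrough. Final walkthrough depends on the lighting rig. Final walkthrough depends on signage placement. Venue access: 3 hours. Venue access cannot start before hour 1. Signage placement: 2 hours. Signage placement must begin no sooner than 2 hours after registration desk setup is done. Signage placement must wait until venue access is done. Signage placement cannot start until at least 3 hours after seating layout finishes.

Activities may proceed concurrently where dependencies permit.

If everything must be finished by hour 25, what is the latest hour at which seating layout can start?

Final walkthrough must finish by hour 25; it takes 1 hour, so it must start by 25 − 1 = hour 24.
Since final walkthrough (must start by hour 24, minus 1-hour gap → hour 23) depends on it, sound check must finish by hour 23. Backing off its 9-hour duration gives a latest start of hour 14.
Signage placement has several dependents: sound check (must start by hour 14, minus 2-hour gap → hour 12); final walkthrough (must start by hour 24). The earliest of those limits is hour 12, so signage placement must start by 12 − 2 = hour 10.
Since signage placement (must start by hour 10, minus 3-hour gap → hour 7) depends on it, seating layout must finish by hour 7. Backing off its 2-hour duration gives a latest start of hour 5.

5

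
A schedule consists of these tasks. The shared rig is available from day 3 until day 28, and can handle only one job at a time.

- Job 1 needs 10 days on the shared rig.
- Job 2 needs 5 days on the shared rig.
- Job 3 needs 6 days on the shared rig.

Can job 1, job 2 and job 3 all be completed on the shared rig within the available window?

The shared rig window is 28 − 3 = 25 days.
Running back to back, the jobs need 10 + 5 + 6 = 21 days on the shared rig.
Since 21 ≤ 25, they fit within the window.

Yes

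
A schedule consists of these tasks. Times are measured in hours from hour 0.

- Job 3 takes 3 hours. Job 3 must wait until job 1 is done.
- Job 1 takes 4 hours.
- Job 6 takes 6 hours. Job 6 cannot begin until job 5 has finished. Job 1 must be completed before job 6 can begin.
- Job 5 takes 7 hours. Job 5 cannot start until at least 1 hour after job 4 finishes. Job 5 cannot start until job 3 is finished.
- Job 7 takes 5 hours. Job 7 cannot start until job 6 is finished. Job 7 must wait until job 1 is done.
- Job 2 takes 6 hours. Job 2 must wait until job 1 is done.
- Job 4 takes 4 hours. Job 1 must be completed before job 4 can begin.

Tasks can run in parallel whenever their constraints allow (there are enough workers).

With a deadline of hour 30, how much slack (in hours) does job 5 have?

Nothing blocks job 1, so it runs from hour 0 to hour 4.
Job 4 cannot begin until job 1 (finishes hour 4). It runs from hour 4 to 4 + 4 = hour 8.
Job 3 waits on job 1 (finishes hour 4), so it starts at hour 4 and finishes at 4 + 3 = hour 7.
Job 5 cannot start until job 4 (finishes hour 8, plus 1-hour gap → hour 9); job 3 (finishes hour 7). The controlling bound is hour 9, so job 5 finishes at 9 + 7 = hour 16.

Working backward from the deadline:
Job 7 must finish by hour 30; it takes 5 hours, so it must start by 30 − 5 = hour 25.
Since job 7 (must start by hour 25) depends on it, job 6 must finish by hour 25. Backing off its 6-hour duration gives a latest start of hour 19.
Since job 6 (must start by hour 19) depends on it, job 5 must finish by hour 19. Backing off its 7-hour duration gives a latest start of hour 12.
So job 5 can start as early as hour 9 and as late as hour 12, giving 12 − 9 = 3 hours of slack.

3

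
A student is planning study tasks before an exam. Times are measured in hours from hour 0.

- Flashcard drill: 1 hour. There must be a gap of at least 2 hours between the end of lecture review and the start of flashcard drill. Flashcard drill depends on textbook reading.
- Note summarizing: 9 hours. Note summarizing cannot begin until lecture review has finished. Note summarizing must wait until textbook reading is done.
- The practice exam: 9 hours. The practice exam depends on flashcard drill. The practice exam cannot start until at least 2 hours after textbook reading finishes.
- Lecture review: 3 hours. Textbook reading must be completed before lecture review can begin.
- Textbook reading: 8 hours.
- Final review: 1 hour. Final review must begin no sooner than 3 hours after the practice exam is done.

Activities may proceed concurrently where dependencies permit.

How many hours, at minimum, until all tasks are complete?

27

Textbook reading can start immediately at hour 0; it finishes at hour 8.
After textbook reading (finishes hour 8), lecture review can start at hour 8 and finishes at hour 11.
Note summarizing has to wait for lecture review (finishes hour 11); textbook reading (finishes hour 8). The latest of these is hour 11, so note summarizing runs hour 11 to 11 + 9 = hour 20.
Flashcard drill needs all of lecture review (finishes hour 11, plus 2-hour gap → hour 13); textbook reading (finishes hour 8). That puts its earliest start at hour 13; it finishes at 13 + 1 = hour 14.
The practice exam has to wait for flashcard drill (finishes hour 14); textbook reading (finishes hour 8, plus 2-hour gap → hour 10). The latest of these is hour 14, so the practice exam runs hour 14 to 14 + 9 = hour 23.
Final review waits on the practice exam (finishes hour 23, plus 3-hour gap → hour 26), so it starts at hour 26 and finishes at 26 + 1 = hour 27.
All tasks are finished once the last one completes. Finish times: Textbook reading at 8, Lecture review at 11, Flashcard drill at 14, The practice exam at 23, Note summarizing at 20, Final review at 27. The latest is hour 27.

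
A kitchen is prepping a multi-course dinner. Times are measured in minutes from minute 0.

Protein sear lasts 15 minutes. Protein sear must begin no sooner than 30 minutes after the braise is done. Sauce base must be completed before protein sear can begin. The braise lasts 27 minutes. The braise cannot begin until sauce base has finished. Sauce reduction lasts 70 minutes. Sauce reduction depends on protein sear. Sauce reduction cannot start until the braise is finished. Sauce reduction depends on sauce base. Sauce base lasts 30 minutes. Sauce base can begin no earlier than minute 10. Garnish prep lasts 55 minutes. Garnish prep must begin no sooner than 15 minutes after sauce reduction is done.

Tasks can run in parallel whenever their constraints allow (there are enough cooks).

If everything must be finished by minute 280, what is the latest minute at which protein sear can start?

Garnish prep has no dependents, so it just needs to finish by minute 280. Starting by 280 − 55 = minute 225 achieves that.
Since garnish prep (must start by minute 225, minus 15-minute gap → minute 210) depends on it, sauce reduction must finish by minute 210. Backing off its 70-minute duration gives a latest start of minute 140.
Protein sear must finish before sauce reduction (must start by minute 140). With a 15-minute duration, protein sear must start by 140 − 15 = minute 125.

125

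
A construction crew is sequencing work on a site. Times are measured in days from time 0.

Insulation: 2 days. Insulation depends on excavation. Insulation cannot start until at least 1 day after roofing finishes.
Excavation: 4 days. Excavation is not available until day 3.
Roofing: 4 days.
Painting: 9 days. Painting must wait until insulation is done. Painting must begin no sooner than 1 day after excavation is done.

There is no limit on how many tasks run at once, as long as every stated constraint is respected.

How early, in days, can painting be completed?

Roofing can start immediately at day 0; it finishes at day 4.
After its own release at day 3, excavation can start at day 3 and finishes at day 7.
Insulation needs all of excavation (finishes day 7); roofing (finishes day 4, plus 1-day gap → day 5). That puts its earliest start at day 7; it finishes at 7 + 2 = day 9.
Painting has to wait for insulation (finishes day 9); excavation (finishes day 7, plus 1-day gap → day 8). The latest of these is day 9, so painting runs day 9 to 9 + 9 = day 18.

18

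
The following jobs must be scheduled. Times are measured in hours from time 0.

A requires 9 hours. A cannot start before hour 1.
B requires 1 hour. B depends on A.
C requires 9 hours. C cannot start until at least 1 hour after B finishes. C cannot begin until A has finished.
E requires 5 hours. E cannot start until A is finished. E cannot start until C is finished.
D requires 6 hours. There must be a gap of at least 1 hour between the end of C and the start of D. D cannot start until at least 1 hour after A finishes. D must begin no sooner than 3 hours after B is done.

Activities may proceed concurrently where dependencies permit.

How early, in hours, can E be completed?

26

After its own release at hour 1, A can start at hour 1 and finishes at hour 10.
B cannot begin until A (finishes hour 10). It runs from hour 10 to 10 + 1 = hour 11.
C needs all of B (finishes hour 11, plus 1-hour gap → hour 12); A (finishes hour 10). That puts its earliest start at hour 12; it finishes at 12 + 9 = hour 21.
E has to wait for A (finishes hour 10); C (finishes hour 21). The latest of these is hour 21, so E runs hour 21 to 21 + 5 = hour 26.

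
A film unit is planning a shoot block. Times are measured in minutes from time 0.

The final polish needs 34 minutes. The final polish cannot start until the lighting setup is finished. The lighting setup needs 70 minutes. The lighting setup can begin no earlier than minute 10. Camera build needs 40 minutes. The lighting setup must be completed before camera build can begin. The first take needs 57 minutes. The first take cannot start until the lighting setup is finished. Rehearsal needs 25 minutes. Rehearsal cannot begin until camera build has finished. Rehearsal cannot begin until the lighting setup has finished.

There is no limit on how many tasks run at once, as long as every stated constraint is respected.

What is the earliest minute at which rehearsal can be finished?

The lighting setup waits on its own release at minute 10, so it starts at minute 10 and finishes at 10 + 70 = minute 80.
Camera build cannot begin until the lighting setup (finishes minute 80). It runs from minute 80 to 80 + 40 = minute 120.
Rehearsal cannot start until camera build (finishes minute 120); the lighting setup (finishes minute 80). The controlling bound is minute 120, so rehearsal finishes at 120 + 25 = minute 145.

145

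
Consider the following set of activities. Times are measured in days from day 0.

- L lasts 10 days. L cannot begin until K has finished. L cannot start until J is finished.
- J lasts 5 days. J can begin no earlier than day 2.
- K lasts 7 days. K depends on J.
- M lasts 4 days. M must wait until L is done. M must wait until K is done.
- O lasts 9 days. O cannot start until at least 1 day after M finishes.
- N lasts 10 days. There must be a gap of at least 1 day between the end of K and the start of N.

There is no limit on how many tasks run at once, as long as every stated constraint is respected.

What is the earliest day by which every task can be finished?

After its own release at day 2, J can start at day 2 and finishes at day 7.
After J (finishes day 7), K can start at day 7 and finishes at day 14.
N waits on K (finishes day 14, plus 1-day gap → day 15), so it starts at day 15 and finishes at 15 + 10 = day 25.
L has to wait for K (finishes day 14); J (finishes day 7). The latest of these is day 14, so L runs day 14 to 14 + 10 = day 24.
M needs all of L (finishes day 24); K (finishes day 14). That puts its earliest start at day 24; it finishes at 24 + 4 = day 28.
O waits on M (finishes day 28, plus 1-day gap → day 29), so it starts at day 29 and finishes at 29 + 9 = day 38.
All tasks are finished once the last one completes. Finish times: J at 7, K at 14, L at 24, M at 28, N at 25, O at 38. The latest is day 38.

38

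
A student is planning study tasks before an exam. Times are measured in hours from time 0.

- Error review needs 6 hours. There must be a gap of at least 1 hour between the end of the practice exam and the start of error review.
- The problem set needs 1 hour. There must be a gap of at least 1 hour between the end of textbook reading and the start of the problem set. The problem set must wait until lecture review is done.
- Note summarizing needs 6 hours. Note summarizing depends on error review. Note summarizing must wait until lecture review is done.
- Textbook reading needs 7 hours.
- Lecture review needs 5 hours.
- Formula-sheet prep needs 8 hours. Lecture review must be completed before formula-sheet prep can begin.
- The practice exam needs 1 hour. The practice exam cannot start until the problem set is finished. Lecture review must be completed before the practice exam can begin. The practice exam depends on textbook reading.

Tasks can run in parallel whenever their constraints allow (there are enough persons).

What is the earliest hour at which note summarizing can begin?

17

Lecture review has no prerequisites, so it starts at hour 0 and finishes at hour 5.
Nothing blocks textbook reading, so it runs from hour 0 to hour 7.
For the problem set: textbook reading (finishes hour 7, plus 1-hour gap → hour 8); lecture review (finishes hour 5). Taking the maximum gives a start of hour 8, and it finishes at 8 + 1 = hour 9.
The practice exam needs all of the problem set (finishes hour 9); lecture review (finishes hour 5); textbook reading (finishes hour 7). That puts its earliest start at hour 9; it finishes at 9 + 1 = hour 10.
After the practice exam (finishes hour 10, plus 1-hour gap → hour 11), error review can start at hour 11 and finishes at hour 17.
Note summarizing waits on error review (finishes hour 17); lecture review (finishes hour 5). The latest of these is hour 17, which is the earliest note summarizing can start.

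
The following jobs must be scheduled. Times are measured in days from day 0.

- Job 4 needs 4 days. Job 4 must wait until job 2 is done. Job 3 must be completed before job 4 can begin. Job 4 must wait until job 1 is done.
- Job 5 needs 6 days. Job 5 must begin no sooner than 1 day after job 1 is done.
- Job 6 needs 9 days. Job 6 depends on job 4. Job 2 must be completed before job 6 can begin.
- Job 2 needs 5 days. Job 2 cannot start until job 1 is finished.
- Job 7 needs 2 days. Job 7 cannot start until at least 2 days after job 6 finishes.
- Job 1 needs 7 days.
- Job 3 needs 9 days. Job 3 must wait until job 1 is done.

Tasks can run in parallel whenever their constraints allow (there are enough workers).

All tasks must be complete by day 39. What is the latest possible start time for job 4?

Job 7 has no dependents, so it just needs to finish by day 39. Starting by 39 − 2 = day 37 achieves that.
Job 6 has to be done before job 7 (must start by day 37, minus 2-day gap → day 35). That means finishing by day 35, i.e. starting by 35 − 9 = day 26.
Since job 6 (must start by day 26) depends on it, job 4 must finish by day 26. Backing off its 4-day duration gives a latest start of day 22.

22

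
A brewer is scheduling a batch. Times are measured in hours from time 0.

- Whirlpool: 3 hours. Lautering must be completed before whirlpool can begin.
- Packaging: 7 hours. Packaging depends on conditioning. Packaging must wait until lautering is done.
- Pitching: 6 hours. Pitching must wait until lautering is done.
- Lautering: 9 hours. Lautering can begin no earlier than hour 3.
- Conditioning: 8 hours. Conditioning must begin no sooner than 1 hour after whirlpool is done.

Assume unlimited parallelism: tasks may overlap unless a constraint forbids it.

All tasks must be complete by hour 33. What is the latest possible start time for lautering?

5

Packaging has no dependents, so it just needs to finish by hour 33. Starting by 33 − 7 = hour 26 achieves that.
Conditioning feeds into packaging (must start by hour 26); so conditioning must finish by hour 26 and therefore start by hour 18.
Whirlpool must finish before conditioning (must start by hour 18, minus 1-hour gap → hour 17). With a 3-hour duration, whirlpool must start by 17 − 3 = hour 14.
To finish by hour 33, pitching (duration 6) must start no later than hour 27.
Lautering must finish in time for whirlpool (must start by hour 14); pitching (must start by hour 27); packaging (must start by hour 26). The tightest is hour 14, so lautering must start by 14 − 9 = hour 5.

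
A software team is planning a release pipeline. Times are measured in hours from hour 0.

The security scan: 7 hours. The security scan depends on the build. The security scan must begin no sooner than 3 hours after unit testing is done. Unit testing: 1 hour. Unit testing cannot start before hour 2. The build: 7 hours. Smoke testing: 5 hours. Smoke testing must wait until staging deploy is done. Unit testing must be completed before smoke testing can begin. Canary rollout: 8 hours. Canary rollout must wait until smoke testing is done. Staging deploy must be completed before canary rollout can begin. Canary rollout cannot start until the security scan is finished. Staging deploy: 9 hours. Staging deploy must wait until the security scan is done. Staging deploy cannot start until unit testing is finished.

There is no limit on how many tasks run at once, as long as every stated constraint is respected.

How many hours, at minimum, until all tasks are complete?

Unit testing waits on its own release at hour 2, so it starts at hour 2 and finishes at 2 + 1 = hour 3.
The build can start immediately at hour 0; it finishes at hour 7.
For the security scan: the build (finishes hour 7); unit testing (finishes hour 3, plus 3-hour gap → hour 6). Taking the maximum gives a start of hour 7, and it finishes at 7 + 7 = hour 14.
Staging deploy has to wait for the security scan (finishes hour 14); unit testing (finishes hour 3). The latest of these is hour 14, so staging deploy runs hour 14 to 14 + 9 = hour 23.
For smoke testing: staging deploy (finishes hour 23); unit testing (finishes hour 3). Taking the maximum gives a start of hour 23, and it finishes at 23 + 5 = hour 28.
Canary rollout needs all of smoke testing (finishes hour 28); staging deploy (finishes hour 23); the security scan (finishes hour 14). That puts its earliest start at hour 28; it finishes at 28 + 8 = hour 36.
All tasks are finished once the last one completes. Finish times: The build at 7, Unit testing at 3, The security scan at 14, Staging deploy at 23, Smoke testing at 28, Canary rollout at 36. The latest is hour 36.

36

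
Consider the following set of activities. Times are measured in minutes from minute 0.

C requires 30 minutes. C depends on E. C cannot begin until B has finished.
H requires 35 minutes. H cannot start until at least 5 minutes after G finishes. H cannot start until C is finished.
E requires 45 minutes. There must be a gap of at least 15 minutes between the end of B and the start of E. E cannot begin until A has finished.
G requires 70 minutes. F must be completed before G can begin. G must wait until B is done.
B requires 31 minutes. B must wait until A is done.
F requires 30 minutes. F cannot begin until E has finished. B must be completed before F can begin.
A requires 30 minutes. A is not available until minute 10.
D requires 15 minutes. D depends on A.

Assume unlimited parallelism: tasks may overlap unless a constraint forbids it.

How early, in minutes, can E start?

86

A cannot begin until its own release at minute 10. It runs from minute 10 to 10 + 30 = minute 40.
B waits on A (finishes minute 40), so it starts at minute 40 and finishes at 40 + 31 = minute 71.
E waits on B (finishes minute 71, plus 15-minute gap → minute 86); A (finishes minute 40). The latest of these is minute 86, which is the earliest E can start.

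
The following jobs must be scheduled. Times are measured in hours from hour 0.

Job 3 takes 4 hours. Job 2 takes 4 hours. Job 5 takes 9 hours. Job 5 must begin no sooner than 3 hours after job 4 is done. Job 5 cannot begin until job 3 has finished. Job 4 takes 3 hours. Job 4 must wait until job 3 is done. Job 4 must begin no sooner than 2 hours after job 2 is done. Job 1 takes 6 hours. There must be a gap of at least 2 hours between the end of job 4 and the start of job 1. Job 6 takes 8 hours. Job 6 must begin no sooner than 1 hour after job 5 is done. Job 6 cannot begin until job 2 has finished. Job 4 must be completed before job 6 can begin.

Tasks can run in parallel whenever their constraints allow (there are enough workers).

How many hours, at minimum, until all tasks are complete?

Job 3 can start immediately at hour 0; it finishes at hour 4.
Job 2 has no prerequisites, so it starts at hour 0 and finishes at hour 4.
Job 4 cannot start until job 3 (finishes hour 4); job 2 (finishes hour 4, plus 2-hour gap → hour 6). The controlling bound is hour 6, so job 4 finishes at 6 + 3 = hour 9.
For job 5: job 4 (finishes hour 9, plus 3-hour gap → hour 12); job 3 (finishes hour 4). Taking the maximum gives a start of hour 12, and it finishes at 12 + 9 = hour 21.
For job 6: job 5 (finishes hour 21, plus 1-hour gap → hour 22); job 2 (finishes hour 4); job 4 (finishes hour 9). Taking the maximum gives a start of hour 22, and it finishes at 22 + 8 = hour 30.
After job 4 (finishes hour 9, plus 2-hour gap → hour 11), job 1 can start at hour 11 and finishes at hour 17.
All tasks are finished once the last one completes. Finish times: Job 1 at 17, Job 2 at 4, Job 3 at 4, Job 4 at 9, Job 5 at 21, Job 6 at 30. The latest is hour 30.

30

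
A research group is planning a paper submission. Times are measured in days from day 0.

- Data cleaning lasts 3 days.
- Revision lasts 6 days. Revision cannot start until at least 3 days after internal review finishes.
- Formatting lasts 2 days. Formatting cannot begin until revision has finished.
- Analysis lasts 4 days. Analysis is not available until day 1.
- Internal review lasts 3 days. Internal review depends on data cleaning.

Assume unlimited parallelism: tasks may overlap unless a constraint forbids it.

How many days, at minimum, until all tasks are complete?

17

Analysis waits on its own release at day 1, so it starts at day 1 and finishes at 1 + 4 = day 5.
Data cleaning can start immediately at day 0; it finishes at day 3.
Internal review waits on data cleaning (finishes day 3), so it starts at day 3 and finishes at 3 + 3 = day 6.
After internal review (finishes day 6, plus 3-day gap → day 9), revision can start at day 9 and finishes at day 15.
Formatting waits on revision (finishes day 15), so it starts at day 15 and finishes at 15 + 2 = day 17.
All tasks are finished once the last one completes. Finish times: Data cleaning at 3, Analysis at 5, Internal review at 6, Revision at 15, Formatting at 17. The latest is day 17.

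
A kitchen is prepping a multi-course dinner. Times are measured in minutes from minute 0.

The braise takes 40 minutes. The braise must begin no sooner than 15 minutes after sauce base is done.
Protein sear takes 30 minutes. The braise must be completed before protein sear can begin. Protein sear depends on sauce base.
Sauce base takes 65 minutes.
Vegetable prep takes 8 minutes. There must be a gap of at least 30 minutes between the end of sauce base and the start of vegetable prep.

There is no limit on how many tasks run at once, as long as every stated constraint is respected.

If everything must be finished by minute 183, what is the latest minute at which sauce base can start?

To finish by minute 183, protein sear (duration 30) must start no later than minute 153.
Since protein sear (must start by minute 153) depends on it, the braise must finish by minute 153. Backing off its 40-minute duration gives a latest start of minute 113.
To finish by minute 183, vegetable prep (duration 8) must start no later than minute 175.
For sauce base: the braise (must start by minute 113, minus 15-minute gap → minute 98); protein sear (must start by minute 153); vegetable prep (must start by minute 175, minus 30-minute gap → minute 145). The most restrictive is minute 98; with a 65-minute duration, sauce base must start by minute 33.

33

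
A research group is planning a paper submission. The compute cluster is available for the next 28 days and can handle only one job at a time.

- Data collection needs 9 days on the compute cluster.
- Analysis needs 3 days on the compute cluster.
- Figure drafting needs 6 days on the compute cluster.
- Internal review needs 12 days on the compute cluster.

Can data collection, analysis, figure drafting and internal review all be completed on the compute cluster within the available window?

Running back to back, the jobs need 9 + 3 + 6 + 12 = 30 days on the compute cluster.
Since 30 > 28, they cannot all fit.

No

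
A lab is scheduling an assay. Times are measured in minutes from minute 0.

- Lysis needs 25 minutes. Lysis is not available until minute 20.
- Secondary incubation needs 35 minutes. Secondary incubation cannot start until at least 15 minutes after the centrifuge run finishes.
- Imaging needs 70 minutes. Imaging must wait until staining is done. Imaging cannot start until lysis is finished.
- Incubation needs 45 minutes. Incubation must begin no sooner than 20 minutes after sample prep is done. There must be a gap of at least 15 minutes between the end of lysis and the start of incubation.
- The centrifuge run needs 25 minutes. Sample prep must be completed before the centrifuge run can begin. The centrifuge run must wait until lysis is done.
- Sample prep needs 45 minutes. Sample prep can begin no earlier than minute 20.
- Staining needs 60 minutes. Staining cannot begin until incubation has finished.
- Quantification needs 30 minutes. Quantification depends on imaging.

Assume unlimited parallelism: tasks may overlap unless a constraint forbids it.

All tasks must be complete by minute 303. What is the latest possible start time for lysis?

58

Quantification must finish by minute 303; it takes 30 minutes, so it must start by 303 − 30 = minute 273.
Imaging has to be done before quantification (must start by minute 273). That means finishing by minute 273, i.e. starting by 273 − 70 = minute 203.
Staining feeds into imaging (must start by minute 203); so staining must finish by minute 203 and therefore start by minute 143.
Incubation has to be done before staining (must start by minute 143). That means finishing by minute 143, i.e. starting by 143 − 45 = minute 98.
Secondary incubation has no dependents, so it just needs to finish by minute 303. Starting by 303 − 35 = minute 268 achieves that.
Since secondary incubation (must start by minute 268, minus 15-minute gap → minute 253) depends on it, the centrifuge run must finish by minute 253. Backing off its 25-minute duration gives a latest start of minute 228.
For lysis: incubation (must start by minute 98, minus 15-minute gap → minute 83); the centrifuge run (must start by minute 228); imaging (must start by minute 203). The most restrictive is minute 83; with a 25-minute duration, lysis must start by minute 58.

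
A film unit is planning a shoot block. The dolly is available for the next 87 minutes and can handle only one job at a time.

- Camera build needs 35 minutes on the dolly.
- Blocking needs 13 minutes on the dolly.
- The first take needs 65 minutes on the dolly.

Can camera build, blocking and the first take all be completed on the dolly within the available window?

Running back to back, the jobs need 35 + 13 + 65 = 113 minutes on the dolly.
Since 113 > 87, they cannot all fit.

No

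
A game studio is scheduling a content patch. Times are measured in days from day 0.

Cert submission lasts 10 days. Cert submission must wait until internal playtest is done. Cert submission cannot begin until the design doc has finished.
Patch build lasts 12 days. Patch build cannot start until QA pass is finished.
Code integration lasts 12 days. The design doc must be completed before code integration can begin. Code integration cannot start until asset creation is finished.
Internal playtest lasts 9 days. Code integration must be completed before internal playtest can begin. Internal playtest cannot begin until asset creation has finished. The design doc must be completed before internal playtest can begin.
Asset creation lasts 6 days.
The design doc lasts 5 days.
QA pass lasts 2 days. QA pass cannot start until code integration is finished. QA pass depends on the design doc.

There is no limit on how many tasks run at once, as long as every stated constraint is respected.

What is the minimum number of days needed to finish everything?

Nothing blocks asset creation, so it runs from day 0 to day 6.
Nothing blocks the design doc, so it runs from day 0 to day 5.
Code integration has to wait for the design doc (finishes day 5); asset creation (finishes day 6). The latest of these is day 6, so code integration runs day 6 to 6 + 12 = day 18.
QA pass needs all of code integration (finishes day 18); the design doc (finishes day 5). That puts its earliest start at day 18; it finishes at 18 + 2 = day 20.
Patch build waits on QA pass (finishes day 20), so it starts at day 20 and finishes at 20 + 12 = day 32.
Internal playtest needs all of code integration (finishes day 18); asset creation (finishes day 6); the design doc (finishes day 5). That puts its earliest start at day 18; it finishes at 18 + 9 = day 27.
Cert submission has to wait for internal playtest (finishes day 27); the design doc (finishes day 5). The latest of these is day 27, so cert submission runs day 27 to 27 + 10 = day 37.
All tasks are finished once the last one completes. Finish times: The design doc at 5, Asset creation at 6, Code integration at 18, Internal playtest at 27, QA pass at 20, Cert submission at 37, Patch build at 32. The latest is day 37.

37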